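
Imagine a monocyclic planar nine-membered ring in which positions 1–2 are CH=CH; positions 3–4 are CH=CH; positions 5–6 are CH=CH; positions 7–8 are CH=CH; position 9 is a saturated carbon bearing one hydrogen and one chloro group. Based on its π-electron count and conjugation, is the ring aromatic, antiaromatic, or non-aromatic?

The CH(chloro) position has four σ bonds — that saturated carbon is sp³ and has no p orbital in the ring π system — so the cyclic conjugation is interrupted.
Without a continuous loop of overlapping p orbitals the Hückel electron count never comes into play.

Non-aromatic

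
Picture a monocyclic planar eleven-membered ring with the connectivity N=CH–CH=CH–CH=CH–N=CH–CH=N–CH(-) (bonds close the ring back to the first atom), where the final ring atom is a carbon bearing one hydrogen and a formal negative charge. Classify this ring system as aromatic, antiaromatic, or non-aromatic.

Antiaromatic

Every ring atom contributes a p orbital perpendicular to the ring (the double-bond atoms are sp², each contributing one p electron; each =N– nitrogen is pyridine-type (lone pair in the sp² plane, one electron in the p orbital); the carbanion's lone pair occupies the p orbital), so the π system is cyclic and fully conjugated.
Tallying contributions gives 5 × 2 = 10 from the double-bond units + 2 from the CH(-) atom = 12.
12 = 4(3); a planar, fully conjugated 4n system is antiaromatic.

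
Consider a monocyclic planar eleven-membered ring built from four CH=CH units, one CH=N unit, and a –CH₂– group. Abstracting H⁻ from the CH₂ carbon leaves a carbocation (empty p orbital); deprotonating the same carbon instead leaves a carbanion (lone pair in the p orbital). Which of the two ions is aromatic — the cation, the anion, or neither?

The cation

In either ion the ring is fully conjugated: every atom, including the new sp² carbon, supplies a p orbital.
Cation: 5 × 2 + 0 = 10 π electrons → 4(2)+2, aromatic.
Anion: 5 × 2 + 2 = 12 π electrons → 4(3), antiaromatic.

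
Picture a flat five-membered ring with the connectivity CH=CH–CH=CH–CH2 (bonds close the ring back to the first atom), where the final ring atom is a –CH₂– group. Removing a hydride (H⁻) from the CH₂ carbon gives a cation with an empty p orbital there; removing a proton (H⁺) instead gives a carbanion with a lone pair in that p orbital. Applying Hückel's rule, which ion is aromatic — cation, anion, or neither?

The anion

Once that carbon is sp², every ring atom has a p orbital and both ions are fully conjugated.
Cation: 2 × 2 + 0 = 4 π electrons → 4(1), antiaromatic.
Anion: 2 × 2 + 2 = 6 π electrons → 4(1)+2, aromatic.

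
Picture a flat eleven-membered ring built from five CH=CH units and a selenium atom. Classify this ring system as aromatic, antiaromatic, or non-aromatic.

All ring atoms are sp² and supply a p orbital to the ring (each doubly-bonded ring atom is sp² with one p-orbital electron; the selenium donates one lone pair from its p orbital); the conjugation is uninterrupted.
Tallying contributions gives 5 × 2 = 10 from the double-bond units + 2 from the Se atom = 12.
12 is a 4n count (n = 3), so the planar conjugated ring is antiaromatic.

Antiaromatic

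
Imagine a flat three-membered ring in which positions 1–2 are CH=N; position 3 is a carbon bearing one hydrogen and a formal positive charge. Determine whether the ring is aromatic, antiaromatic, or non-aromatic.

The p orbitals form a continuous loop: each doubly-bonded ring atom is sp² with one p-orbital electron; the doubly-bonded nitrogens are pyridine-type — their lone pairs lie in the ring plane, leaving one electron in the p orbital; the carbocation has an empty p orbital. The ring is fully conjugated.
π-electron count: 1 × 2 = 2 from the double-bond unit + 0 from the CH(+) atom = 2.
That gives a 4n+2 count (2, n = 0).

Aromatic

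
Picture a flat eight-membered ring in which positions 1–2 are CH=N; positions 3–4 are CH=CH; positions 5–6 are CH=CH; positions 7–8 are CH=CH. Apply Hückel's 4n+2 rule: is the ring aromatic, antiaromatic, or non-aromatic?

Every ring atom contributes a p orbital perpendicular to the ring (the double-bond atoms are sp², each contributing one p electron; the doubly-bonded nitrogens are pyridine-type — their lone pairs lie in the ring plane, leaving one electron in the p orbital), so the π system is cyclic and fully conjugated.
π-electron count: 4 × 2 = 8 from the 4 double-bond units.
8 = 4(2); a planar, fully conjugated 4n system is antiaromatic.

Antiaromatic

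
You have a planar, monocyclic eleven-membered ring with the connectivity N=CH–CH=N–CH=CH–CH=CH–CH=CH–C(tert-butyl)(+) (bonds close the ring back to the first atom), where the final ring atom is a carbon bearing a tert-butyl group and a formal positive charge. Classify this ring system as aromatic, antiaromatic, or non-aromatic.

Aromatic

The p orbitals form a continuous loop: the double-bond atoms are sp², each contributing one p electron; the doubly-bonded nitrogens are pyridine-type — their lone pairs lie in the ring plane, leaving one electron in the p orbital; the carbocation has an empty p orbital. The ring is fully conjugated.
Adding the contributions, 5 × 2 = 10 from the double-bond units + 0 from the C(tert-butyl)(+) atom = 10.
That gives a 4n+2 count (10, n = 2).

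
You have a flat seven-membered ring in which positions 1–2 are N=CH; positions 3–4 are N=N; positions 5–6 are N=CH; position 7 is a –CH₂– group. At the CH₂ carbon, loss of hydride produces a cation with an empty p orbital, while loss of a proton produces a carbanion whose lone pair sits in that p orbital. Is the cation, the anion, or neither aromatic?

In both ions every ring atom is sp² and contributes a p orbital, so both rings are fully conjugated.
Cation: 3 × 2 + 0 = 6 π electrons → 4(1)+2, aromatic.
Anion: 3 × 2 + 2 = 8 π electrons → 4(2), antiaromatic.

The cation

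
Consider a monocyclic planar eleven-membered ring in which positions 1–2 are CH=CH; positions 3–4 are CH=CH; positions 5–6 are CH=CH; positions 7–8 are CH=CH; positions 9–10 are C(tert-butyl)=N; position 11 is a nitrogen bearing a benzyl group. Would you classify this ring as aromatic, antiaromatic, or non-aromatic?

Antiaromatic

Check conjugation: the double-bond atoms are sp², each contributing one p electron; each =N– nitrogen is pyridine-type (lone pair in the sp² plane, one electron in the p orbital); the pyrrole-type nitrogen donates its lone pair from the p orbital — every position has a p orbital, so the cyclic π system is continuous.
Adding the contributions, 5 × 2 = 10 from the double-bond units + 2 from the N(benzyl) atom = 12.
With 12 = 4·3 π electrons, Hückel's rule classifies the planar ring as antiaromatic.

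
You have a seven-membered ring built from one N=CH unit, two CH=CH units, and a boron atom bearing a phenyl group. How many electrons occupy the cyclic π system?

6

Every ring atom contributes a p orbital perpendicular to the ring (each doubly-bonded ring atom is sp² with one p-orbital electron; each sp² =N– keeps its lone pair in-plane and puts one electron into the π system; the boron has an empty p orbital), so the π system is cyclic and fully conjugated.
Counting π electrons: 3 × 2 = 6 from the double-bond units + 0 from the B(phenyl) atom = 6.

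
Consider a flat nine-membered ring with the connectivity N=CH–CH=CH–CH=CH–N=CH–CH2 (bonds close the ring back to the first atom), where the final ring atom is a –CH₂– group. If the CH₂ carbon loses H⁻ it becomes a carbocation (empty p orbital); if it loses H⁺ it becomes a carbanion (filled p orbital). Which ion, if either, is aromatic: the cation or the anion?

In either ion the ring is fully conjugated: every atom, including the new sp² carbon, supplies a p orbital.
Cation: 4 × 2 + 0 = 8 π electrons → 4(2), antiaromatic.
Anion: 4 × 2 + 2 = 10 π electrons → 4(2)+2, aromatic.

The anion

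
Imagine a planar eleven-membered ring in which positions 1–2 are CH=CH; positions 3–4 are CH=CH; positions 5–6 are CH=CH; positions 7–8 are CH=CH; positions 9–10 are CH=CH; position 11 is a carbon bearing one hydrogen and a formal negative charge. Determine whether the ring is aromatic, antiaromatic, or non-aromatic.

Antiaromatic

All ring atoms are sp² and supply a p orbital to the ring (the double-bond atoms are sp², each contributing one p electron; the carbanion's lone pair occupies the p orbital); the conjugation is uninterrupted.
Tallying contributions gives 5 × 2 = 10 from the double-bond units + 2 from the CH(-) atom = 12.
12 is a 4n count (n = 3), so the planar conjugated ring is antiaromatic.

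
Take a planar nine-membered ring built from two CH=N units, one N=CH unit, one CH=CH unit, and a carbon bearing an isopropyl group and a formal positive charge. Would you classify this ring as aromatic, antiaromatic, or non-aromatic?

Antiaromatic

All ring atoms are sp² and supply a p orbital to the ring (each doubly-bonded ring atom is sp² with one p-orbital electron; each sp² =N– keeps its lone pair in-plane and puts one electron into the π system; the carbocation has an empty p orbital); the conjugation is uninterrupted.
Adding the contributions, 4 × 2 = 8 from the double-bond units + 0 from the C(isopropyl)(+) atom = 8.
A 4n π count (8, n = 2) in a planar conjugated ring means antiaromatic.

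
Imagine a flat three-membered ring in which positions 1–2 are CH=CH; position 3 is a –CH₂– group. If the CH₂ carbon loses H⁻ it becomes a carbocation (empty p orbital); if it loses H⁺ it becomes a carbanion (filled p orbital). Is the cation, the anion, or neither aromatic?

The cation

In both ions every ring atom is sp² and contributes a p orbital, so both rings are fully conjugated.
Cation: 1 × 2 + 0 = 2 π electrons → 4(0)+2, aromatic.
Anion: 1 × 2 + 2 = 4 π electrons → 4(1), antiaromatic.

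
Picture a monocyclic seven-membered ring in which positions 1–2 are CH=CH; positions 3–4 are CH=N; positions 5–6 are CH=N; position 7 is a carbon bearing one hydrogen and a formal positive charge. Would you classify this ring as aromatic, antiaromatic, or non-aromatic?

Aromatic

Check conjugation: every atom in a ring double bond is sp² and brings one electron to the p orbital; each sp² =N– keeps its lone pair in-plane and puts one electron into the π system; the carbocation has an empty p orbital — every position has a p orbital, so the cyclic π system is continuous.
Adding the contributions, 3 × 2 = 6 from the double-bond units + 0 from the CH(+) atom = 6.
Since 6 = 4·1 + 2, the ring meets the 4n+2 criterion.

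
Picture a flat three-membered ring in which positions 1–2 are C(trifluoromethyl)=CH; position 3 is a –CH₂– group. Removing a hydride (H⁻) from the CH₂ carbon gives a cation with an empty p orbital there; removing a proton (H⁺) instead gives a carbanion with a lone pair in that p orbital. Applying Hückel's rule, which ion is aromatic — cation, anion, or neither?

In both ions every ring atom is sp² and contributes a p orbital, so both rings are fully conjugated.
Cation: 1 × 2 + 0 = 2 π electrons → 4(0)+2, aromatic.
Anion: 1 × 2 + 2 = 4 π electrons → 4(1), antiaromatic.

The cation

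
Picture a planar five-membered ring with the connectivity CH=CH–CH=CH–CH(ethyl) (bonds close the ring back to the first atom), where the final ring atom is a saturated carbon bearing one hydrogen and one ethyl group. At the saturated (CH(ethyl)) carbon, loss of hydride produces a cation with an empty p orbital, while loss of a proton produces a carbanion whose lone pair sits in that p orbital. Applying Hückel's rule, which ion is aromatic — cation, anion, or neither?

The anion

Both ions have a continuous loop of p orbitals — each ring atom is sp².
Cation: 2 × 2 + 0 = 4 π electrons → 4(1), antiaromatic.
Anion: 2 × 2 + 2 = 6 π electrons → 4(1)+2, aromatic.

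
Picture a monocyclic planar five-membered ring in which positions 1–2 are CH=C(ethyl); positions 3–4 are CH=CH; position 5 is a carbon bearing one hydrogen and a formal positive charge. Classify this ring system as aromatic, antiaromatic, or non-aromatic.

The p orbitals form a continuous loop: each doubly-bonded ring atom is sp² with one p-orbital electron; the carbocation has an empty p orbital. The ring is fully conjugated.
Tallying contributions gives 2 × 2 = 4 from the double-bond units + 0 from the CH(+) atom = 4.
4 is a 4n count (n = 1), so the planar conjugated ring is antiaromatic.

Antiaromatic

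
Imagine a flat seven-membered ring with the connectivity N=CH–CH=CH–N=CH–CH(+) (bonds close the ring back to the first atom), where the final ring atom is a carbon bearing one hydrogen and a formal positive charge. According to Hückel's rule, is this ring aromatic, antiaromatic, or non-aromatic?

Every ring atom contributes a p orbital perpendicular to the ring (every atom in a ring double bond is sp² and brings one electron to the p orbital; each sp² =N– keeps its lone pair in-plane and puts one electron into the π system; the carbocation has an empty p orbital), so the π system is cyclic and fully conjugated.
Adding the contributions, 3 × 2 = 6 from the double-bond units + 0 from the CH(+) atom = 6.
6 = 4(1) + 2, which satisfies Hückel's 4n+2 rule.

Aromatic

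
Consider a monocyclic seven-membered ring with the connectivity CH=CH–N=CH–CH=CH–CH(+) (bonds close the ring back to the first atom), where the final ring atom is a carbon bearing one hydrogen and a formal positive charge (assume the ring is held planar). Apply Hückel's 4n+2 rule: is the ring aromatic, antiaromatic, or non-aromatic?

Aromatic

The p orbitals form a continuous loop: each doubly-bonded ring atom is sp² with one p-orbital electron; each sp² =N– keeps its lone pair in-plane and puts one electron into the π system; the carbocation has an empty p orbital. The ring is fully conjugated.
Counting π electrons: 3 × 2 = 6 from the double-bond units + 0 from the CH(+) atom = 6.
With 6 π electrons (n = 1), the Hückel 4n+2 condition holds.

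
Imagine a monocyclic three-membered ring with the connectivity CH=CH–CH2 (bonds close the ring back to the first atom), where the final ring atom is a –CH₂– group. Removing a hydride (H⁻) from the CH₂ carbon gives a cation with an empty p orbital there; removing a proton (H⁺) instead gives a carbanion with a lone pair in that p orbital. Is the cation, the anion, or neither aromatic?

Both ions have a continuous loop of p orbitals — each ring atom is sp².
Cation: 1 × 2 + 0 = 2 π electrons → 4(0)+2, aromatic.
Anion: 1 × 2 + 2 = 4 π electrons → 4(1), antiaromatic.

The cation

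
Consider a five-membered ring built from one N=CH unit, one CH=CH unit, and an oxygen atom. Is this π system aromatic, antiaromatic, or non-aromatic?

Aromatic

Every ring atom contributes a p orbital perpendicular to the ring (every atom in a ring double bond is sp² and brings one electron to the p orbital; the doubly-bonded nitrogens are pyridine-type — their lone pairs lie in the ring plane, leaving one electron in the p orbital; the oxygen donates one lone pair from its p orbital), so the π system is cyclic and fully conjugated.
Adding the contributions, 2 × 2 = 4 from the double-bond units + 2 from the O atom = 6.
6 = 4(1) + 2, which satisfies Hückel's 4n+2 rule.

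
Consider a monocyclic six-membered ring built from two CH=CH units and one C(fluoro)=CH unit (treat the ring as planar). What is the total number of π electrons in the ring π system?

Check conjugation: each doubly-bonded ring atom is sp² with one p-orbital electron — every position has a p orbital, so the cyclic π system is continuous.
Adding the contributions, 3 × 2 = 6 from the 3 double-bond units.

6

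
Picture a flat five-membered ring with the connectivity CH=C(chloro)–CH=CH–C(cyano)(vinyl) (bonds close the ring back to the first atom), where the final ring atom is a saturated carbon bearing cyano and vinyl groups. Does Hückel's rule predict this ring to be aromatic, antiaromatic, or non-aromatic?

The C(cyano)(vinyl) carbon is saturated: that saturated carbon is sp³ and has no p orbital in the ring π system. Conjugation is not continuous around the ring.
A ring that is not fully conjugated cannot be aromatic or antiaromatic regardless of its π-electron count.

Non-aromatic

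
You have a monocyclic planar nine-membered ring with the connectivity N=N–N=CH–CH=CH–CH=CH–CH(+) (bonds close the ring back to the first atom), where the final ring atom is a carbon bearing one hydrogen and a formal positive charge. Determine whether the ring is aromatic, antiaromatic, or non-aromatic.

The p orbitals form a continuous loop: each doubly-bonded ring atom is sp² with one p-orbital electron; the doubly-bonded nitrogens are pyridine-type — their lone pairs lie in the ring plane, leaving one electron in the p orbital; the carbocation has an empty p orbital. The ring is fully conjugated.
Adding the contributions, 4 × 2 = 8 from the double-bond units + 0 from the CH(+) atom = 8.
8 = 4(2); a planar, fully conjugated 4n system is antiaromatic.

Antiaromatic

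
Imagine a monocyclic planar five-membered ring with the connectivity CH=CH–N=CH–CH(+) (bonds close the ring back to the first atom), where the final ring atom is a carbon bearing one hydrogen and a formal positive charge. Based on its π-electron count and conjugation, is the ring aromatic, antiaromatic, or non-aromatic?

Antiaromatic

Every ring atom contributes a p orbital perpendicular to the ring (each doubly-bonded ring atom is sp² with one p-orbital electron; each sp² =N– keeps its lone pair in-plane and puts one electron into the π system; the carbocation has an empty p orbital), so the π system is cyclic and fully conjugated.
Tallying contributions gives 2 × 2 = 4 from the double-bond units + 0 from the CH(+) atom = 4.
With 4 = 4·1 π electrons, Hückel's rule classifies the planar ring as antiaromatic.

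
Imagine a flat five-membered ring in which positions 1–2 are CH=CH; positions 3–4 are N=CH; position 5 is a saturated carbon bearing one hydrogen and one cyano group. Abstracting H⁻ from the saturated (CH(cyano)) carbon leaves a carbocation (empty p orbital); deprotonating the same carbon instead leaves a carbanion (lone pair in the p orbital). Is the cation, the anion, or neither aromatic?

In both ions every ring atom is sp² and contributes a p orbital, so both rings are fully conjugated.
Cation: 2 × 2 + 0 = 4 π electrons → 4(1), antiaromatic.
Anion: 2 × 2 + 2 = 6 π electrons → 4(1)+2, aromatic.

The anion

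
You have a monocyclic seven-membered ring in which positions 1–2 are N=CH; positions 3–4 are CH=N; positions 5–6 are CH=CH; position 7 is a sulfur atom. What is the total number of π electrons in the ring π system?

All ring atoms are sp² and supply a p orbital to the ring (the double-bond atoms are sp², each contributing one p electron; each =N– nitrogen is pyridine-type (lone pair in the sp² plane, one electron in the p orbital); the sulfur donates one lone pair from its p orbital); the conjugation is uninterrupted.
π-electron count: 3 × 2 = 6 from the double-bond units + 2 from the S atom = 8.

8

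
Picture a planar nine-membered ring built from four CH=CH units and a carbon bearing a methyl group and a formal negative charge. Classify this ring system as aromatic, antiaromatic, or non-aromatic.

Aromatic

All ring atoms are sp² and supply a p orbital to the ring (each doubly-bonded ring atom is sp² with one p-orbital electron; the carbanion's lone pair occupies the p orbital); the conjugation is uninterrupted.
Adding the contributions, 4 × 2 = 8 from the double-bond units + 2 from the C(methyl)(-) atom = 10.
That gives a 4n+2 count (10, n = 2).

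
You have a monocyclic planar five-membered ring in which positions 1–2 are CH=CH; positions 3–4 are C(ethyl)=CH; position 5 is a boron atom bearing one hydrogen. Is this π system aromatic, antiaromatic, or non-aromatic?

Check conjugation: every atom in a ring double bond is sp² and brings one electron to the p orbital; the boron has an empty p orbital — every position has a p orbital, so the cyclic π system is continuous.
Tallying contributions gives 2 × 2 = 4 from the double-bond units + 0 from the BH atom = 4.
4 = 4(1); a planar, fully conjugated 4n system is antiaromatic.

Antiaromatic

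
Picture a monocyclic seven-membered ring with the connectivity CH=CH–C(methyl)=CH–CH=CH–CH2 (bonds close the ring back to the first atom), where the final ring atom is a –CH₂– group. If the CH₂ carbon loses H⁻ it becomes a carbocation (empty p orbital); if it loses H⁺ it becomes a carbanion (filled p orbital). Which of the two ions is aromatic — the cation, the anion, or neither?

In both ions every ring atom is sp² and contributes a p orbital, so both rings are fully conjugated.
Cation: 3 × 2 + 0 = 6 π electrons → 4(1)+2, aromatic.
Anion: 3 × 2 + 2 = 8 π electrons → 4(2), antiaromatic.

The cation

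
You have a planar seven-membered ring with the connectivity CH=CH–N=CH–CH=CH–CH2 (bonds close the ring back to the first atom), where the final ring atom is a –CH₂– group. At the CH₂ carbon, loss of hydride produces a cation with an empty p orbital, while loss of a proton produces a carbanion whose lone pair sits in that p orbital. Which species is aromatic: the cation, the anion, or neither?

Both ions have a continuous loop of p orbitals — each ring atom is sp².
Cation: 3 × 2 + 0 = 6 π electrons → 4(1)+2, aromatic.
Anion: 3 × 2 + 2 = 8 π electrons → 4(2), antiaromatic.

The cation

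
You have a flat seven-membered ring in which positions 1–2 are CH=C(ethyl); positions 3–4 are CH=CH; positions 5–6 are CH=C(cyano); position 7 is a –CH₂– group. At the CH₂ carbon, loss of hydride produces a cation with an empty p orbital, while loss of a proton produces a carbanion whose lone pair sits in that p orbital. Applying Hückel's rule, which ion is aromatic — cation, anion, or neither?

In both ions every ring atom is sp² and contributes a p orbital, so both rings are fully conjugated.
Cation: 3 × 2 + 0 = 6 π electrons → 4(1)+2, aromatic.
Anion: 3 × 2 + 2 = 8 π electrons → 4(2), antiaromatic.

The cation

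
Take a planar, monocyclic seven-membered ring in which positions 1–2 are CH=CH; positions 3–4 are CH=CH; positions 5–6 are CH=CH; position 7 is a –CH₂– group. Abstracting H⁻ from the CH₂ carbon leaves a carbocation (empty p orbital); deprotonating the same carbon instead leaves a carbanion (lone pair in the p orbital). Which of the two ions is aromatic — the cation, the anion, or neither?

In both ions every ring atom is sp² and contributes a p orbital, so both rings are fully conjugated.
Cation: 3 × 2 + 0 = 6 π electrons → 4(1)+2, aromatic.
Anion: 3 × 2 + 2 = 8 π electrons → 4(2), antiaromatic.

The cation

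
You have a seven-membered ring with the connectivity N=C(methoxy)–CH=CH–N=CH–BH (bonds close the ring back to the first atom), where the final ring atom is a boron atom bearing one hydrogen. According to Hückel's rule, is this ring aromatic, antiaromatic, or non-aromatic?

Aromatic

Check conjugation: the double-bond atoms are sp², each contributing one p electron; each =N– nitrogen is pyridine-type (lone pair in the sp² plane, one electron in the p orbital); the boron has an empty p orbital — every position has a p orbital, so the cyclic π system is continuous.
Tallying contributions gives 3 × 2 = 6 from the double-bond units + 0 from the BH atom = 6.
That gives a 4n+2 count (6, n = 1).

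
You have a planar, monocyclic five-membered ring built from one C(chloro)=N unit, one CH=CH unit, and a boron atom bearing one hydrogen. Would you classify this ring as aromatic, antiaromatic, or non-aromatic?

Antiaromatic

Check conjugation: every atom in a ring double bond is sp² and brings one electron to the p orbital; each =N– nitrogen is pyridine-type (lone pair in the sp² plane, one electron in the p orbital); the boron has an empty p orbital — every position has a p orbital, so the cyclic π system is continuous.
π-electron count: 2 × 2 = 4 from the double-bond units + 0 from the BH atom = 4.
With 4 = 4·1 π electrons, Hückel's rule classifies the planar ring as antiaromatic.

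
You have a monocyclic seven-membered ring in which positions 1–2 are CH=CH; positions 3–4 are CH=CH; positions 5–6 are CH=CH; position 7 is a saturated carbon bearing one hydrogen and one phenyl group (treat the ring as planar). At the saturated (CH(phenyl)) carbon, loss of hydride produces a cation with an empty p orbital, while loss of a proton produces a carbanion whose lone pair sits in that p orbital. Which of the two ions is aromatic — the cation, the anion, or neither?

The cation

Once that carbon is sp², every ring atom has a p orbital and both ions are fully conjugated.
Cation: 3 × 2 + 0 = 6 π electrons → 4(1)+2, aromatic.
Anion: 3 × 2 + 2 = 8 π electrons → 4(2), antiaromatic.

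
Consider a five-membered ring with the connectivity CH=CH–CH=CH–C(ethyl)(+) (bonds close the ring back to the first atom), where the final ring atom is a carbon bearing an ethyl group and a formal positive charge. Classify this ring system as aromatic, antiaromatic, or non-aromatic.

The p orbitals form a continuous loop: every atom in a ring double bond is sp² and brings one electron to the p orbital; the carbocation has an empty p orbital. The ring is fully conjugated.
Tallying contributions gives 2 × 2 = 4 from the double-bond units + 0 from the C(ethyl)(+) atom = 4.
With 4 = 4·1 π electrons, Hückel's rule classifies the planar ring as antiaromatic.

Antiaromatic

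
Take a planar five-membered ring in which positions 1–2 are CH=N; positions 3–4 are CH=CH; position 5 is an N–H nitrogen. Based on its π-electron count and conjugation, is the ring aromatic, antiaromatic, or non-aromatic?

Aromatic

The p orbitals form a continuous loop: each doubly-bonded ring atom is sp² with one p-orbital electron; each sp² =N– keeps its lone pair in-plane and puts one electron into the π system; the pyrrole-type nitrogen donates its lone pair from the p orbital. The ring is fully conjugated.
Tallying contributions gives 2 × 2 = 4 from the double-bond units + 2 from the NH atom = 6.
That gives a 4n+2 count (6, n = 1).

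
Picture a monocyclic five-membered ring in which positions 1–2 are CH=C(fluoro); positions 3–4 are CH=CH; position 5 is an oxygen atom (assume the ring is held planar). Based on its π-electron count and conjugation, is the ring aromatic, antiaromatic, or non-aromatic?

Every ring atom contributes a p orbital perpendicular to the ring (every atom in a ring double bond is sp² and brings one electron to the p orbital; the oxygen donates one lone pair from its p orbital), so the π system is cyclic and fully conjugated.
Adding the contributions, 2 × 2 = 4 from the double-bond units + 2 from the O atom = 6.
That gives a 4n+2 count (6, n = 1).

Aromatic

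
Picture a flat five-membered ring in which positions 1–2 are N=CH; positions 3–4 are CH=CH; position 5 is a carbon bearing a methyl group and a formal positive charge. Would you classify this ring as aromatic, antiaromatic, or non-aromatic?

Every ring atom contributes a p orbital perpendicular to the ring (each doubly-bonded ring atom is sp² with one p-orbital electron; each =N– nitrogen is pyridine-type (lone pair in the sp² plane, one electron in the p orbital); the carbocation has an empty p orbital), so the π system is cyclic and fully conjugated.
Counting π electrons: 2 × 2 = 4 from the double-bond units + 0 from the C(methyl)(+) atom = 4.
4 is a 4n count (n = 1), so the planar conjugated ring is antiaromatic.

Antiaromatic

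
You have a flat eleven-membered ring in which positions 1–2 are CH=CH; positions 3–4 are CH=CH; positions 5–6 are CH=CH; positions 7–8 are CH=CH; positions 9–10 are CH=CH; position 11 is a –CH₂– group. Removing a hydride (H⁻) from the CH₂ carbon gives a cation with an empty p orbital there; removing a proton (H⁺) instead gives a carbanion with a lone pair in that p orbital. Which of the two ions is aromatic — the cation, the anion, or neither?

The cation

In both ions every ring atom is sp² and contributes a p orbital, so both rings are fully conjugated.
Cation: 5 × 2 + 0 = 10 π electrons → 4(2)+2, aromatic.
Anion: 5 × 2 + 2 = 12 π electrons → 4(3), antiaromatic.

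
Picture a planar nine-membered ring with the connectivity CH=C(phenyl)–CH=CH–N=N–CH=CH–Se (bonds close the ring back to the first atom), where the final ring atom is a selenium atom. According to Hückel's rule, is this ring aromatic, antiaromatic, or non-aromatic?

Aromatic

Check conjugation: each doubly-bonded ring atom is sp² with one p-orbital electron; each sp² =N– keeps its lone pair in-plane and puts one electron into the π system; the selenium donates one lone pair from its p orbital — every position has a p orbital, so the cyclic π system is continuous.
Counting π electrons: 4 × 2 = 8 from the double-bond units + 2 from the Se atom = 10.
Since 10 = 4·2 + 2, the ring meets the 4n+2 criterion.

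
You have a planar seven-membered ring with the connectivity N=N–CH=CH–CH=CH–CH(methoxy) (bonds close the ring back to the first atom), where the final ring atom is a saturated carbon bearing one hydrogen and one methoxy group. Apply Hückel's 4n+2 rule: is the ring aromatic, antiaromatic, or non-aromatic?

Non-aromatic

At the CH(methoxy) position, that saturated carbon is sp³ and has no p orbital in the ring π system; the ring's p-orbital overlap is broken there.
Hückel's rule only applies to fully conjugated rings, so this one is simply non-aromatic.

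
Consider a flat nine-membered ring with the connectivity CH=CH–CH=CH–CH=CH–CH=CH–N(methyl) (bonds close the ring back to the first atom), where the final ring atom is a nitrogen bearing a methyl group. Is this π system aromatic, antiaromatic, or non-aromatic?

The p orbitals form a continuous loop: every atom in a ring double bond is sp² and brings one electron to the p orbital; the pyrrole-type nitrogen donates its lone pair from the p orbital. The ring is fully conjugated.
Tallying contributions gives 4 × 2 = 8 from the double-bond units + 2 from the N(methyl) atom = 10.
10 = 4(2) + 2, which satisfies Hückel's 4n+2 rule.

Aromatic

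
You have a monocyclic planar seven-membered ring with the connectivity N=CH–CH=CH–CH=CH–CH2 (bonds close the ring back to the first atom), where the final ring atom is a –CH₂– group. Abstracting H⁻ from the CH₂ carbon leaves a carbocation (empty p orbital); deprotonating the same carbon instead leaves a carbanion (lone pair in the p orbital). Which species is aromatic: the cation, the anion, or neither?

In either ion the ring is fully conjugated: every atom, including the new sp² carbon, supplies a p orbital.
Cation: 3 × 2 + 0 = 6 π electrons → 4(1)+2, aromatic.
Anion: 3 × 2 + 2 = 8 π electrons → 4(2), antiaromatic.

The cation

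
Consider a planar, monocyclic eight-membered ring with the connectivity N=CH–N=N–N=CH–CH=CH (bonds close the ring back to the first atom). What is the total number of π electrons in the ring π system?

8

Every ring atom contributes a p orbital perpendicular to the ring (every atom in a ring double bond is sp² and brings one electron to the p orbital; the doubly-bonded nitrogens are pyridine-type — their lone pairs lie in the ring plane, leaving one electron in the p orbital), so the π system is cyclic and fully conjugated.
Tallying contributions gives 4 × 2 = 8 from the 4 double-bond units.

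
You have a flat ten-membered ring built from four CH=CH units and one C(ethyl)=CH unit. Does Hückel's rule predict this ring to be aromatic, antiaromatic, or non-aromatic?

Every ring atom contributes a p orbital perpendicular to the ring (each doubly-bonded ring atom is sp² with one p-orbital electron), so the π system is cyclic and fully conjugated.
Counting π electrons: 5 × 2 = 10 from the 5 double-bond units.
That gives a 4n+2 count (10, n = 2).

Aromatic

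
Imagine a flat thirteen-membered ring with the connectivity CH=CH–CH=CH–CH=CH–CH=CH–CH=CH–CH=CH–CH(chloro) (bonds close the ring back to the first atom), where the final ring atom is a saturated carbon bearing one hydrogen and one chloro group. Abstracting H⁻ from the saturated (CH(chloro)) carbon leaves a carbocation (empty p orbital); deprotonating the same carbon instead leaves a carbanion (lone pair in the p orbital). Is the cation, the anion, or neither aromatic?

The anion

In both ions every ring atom is sp² and contributes a p orbital, so both rings are fully conjugated.
Cation: 6 × 2 + 0 = 12 π electrons → 4(3), antiaromatic.
Anion: 6 × 2 + 2 = 14 π electrons → 4(3)+2, aromatic.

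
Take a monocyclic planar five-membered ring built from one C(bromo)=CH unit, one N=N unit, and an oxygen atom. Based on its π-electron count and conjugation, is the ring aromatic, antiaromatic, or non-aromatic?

Every ring atom contributes a p orbital perpendicular to the ring (each doubly-bonded ring atom is sp² with one p-orbital electron; the doubly-bonded nitrogens are pyridine-type — their lone pairs lie in the ring plane, leaving one electron in the p orbital; the oxygen donates one lone pair from its p orbital), so the π system is cyclic and fully conjugated.
Counting π electrons: 2 × 2 = 4 from the double-bond units + 2 from the O atom = 6.
That gives a 4n+2 count (6, n = 1).

Aromatic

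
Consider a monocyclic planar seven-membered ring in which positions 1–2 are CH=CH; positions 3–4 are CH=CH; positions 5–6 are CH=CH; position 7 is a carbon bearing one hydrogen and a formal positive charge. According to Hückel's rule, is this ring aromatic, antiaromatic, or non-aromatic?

Check conjugation: the double-bond atoms are sp², each contributing one p electron; the carbocation has an empty p orbital — every position has a p orbital, so the cyclic π system is continuous.
Tallying contributions gives 3 × 2 = 6 from the double-bond units + 0 from the CH(+) atom = 6.
6 = 4(1) + 2, which satisfies Hückel's 4n+2 rule.
This is the tropylium cation.

Aromatic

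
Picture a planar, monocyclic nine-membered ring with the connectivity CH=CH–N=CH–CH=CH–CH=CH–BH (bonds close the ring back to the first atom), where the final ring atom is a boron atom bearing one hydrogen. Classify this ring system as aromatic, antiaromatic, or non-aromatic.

Antiaromatic

All ring atoms are sp² and supply a p orbital to the ring (every atom in a ring double bond is sp² and brings one electron to the p orbital; each sp² =N– keeps its lone pair in-plane and puts one electron into the π system; the boron has an empty p orbital); the conjugation is uninterrupted.
π-electron count: 4 × 2 = 8 from the double-bond units + 0 from the BH atom = 8.
With 8 = 4·2 π electrons, Hückel's rule classifies the planar ring as antiaromatic.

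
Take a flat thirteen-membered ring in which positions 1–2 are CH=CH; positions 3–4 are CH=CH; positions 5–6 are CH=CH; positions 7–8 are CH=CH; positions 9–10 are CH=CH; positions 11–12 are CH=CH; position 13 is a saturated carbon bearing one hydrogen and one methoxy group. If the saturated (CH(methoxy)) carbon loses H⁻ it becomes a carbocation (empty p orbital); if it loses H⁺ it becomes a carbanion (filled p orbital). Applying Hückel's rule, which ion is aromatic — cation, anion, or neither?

The anion

Both ions have a continuous loop of p orbitals — each ring atom is sp².
Cation: 6 × 2 + 0 = 12 π electrons → 4(3), antiaromatic.
Anion: 6 × 2 + 2 = 14 π electrons → 4(3)+2, aromatic.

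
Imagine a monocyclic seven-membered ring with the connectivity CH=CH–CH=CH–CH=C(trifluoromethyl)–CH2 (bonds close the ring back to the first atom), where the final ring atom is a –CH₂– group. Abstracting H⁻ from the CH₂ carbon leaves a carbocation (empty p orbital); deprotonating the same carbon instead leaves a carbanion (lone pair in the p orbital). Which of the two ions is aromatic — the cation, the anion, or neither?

Once that carbon is sp², every ring atom has a p orbital and both ions are fully conjugated.
Cation: 3 × 2 + 0 = 6 π electrons → 4(1)+2, aromatic.
Anion: 3 × 2 + 2 = 8 π electrons → 4(2), antiaromatic.

The cation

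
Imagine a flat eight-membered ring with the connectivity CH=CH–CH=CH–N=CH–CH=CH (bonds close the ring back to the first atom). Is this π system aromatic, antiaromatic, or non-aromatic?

Every ring atom contributes a p orbital perpendicular to the ring (each doubly-bonded ring atom is sp² with one p-orbital electron; each =N– nitrogen is pyridine-type (lone pair in the sp² plane, one electron in the p orbital)), so the π system is cyclic and fully conjugated.
Adding the contributions, 4 × 2 = 8 from the 4 double-bond units.
8 = 4(2); a planar, fully conjugated 4n system is antiaromatic.

Antiaromatic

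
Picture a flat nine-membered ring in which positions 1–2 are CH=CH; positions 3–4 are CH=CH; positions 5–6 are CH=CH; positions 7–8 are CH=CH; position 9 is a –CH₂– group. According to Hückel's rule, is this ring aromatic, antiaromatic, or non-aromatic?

Non-aromatic

Because the tetrahedral CH₂ carbon is sp³ and has no p orbital in the ring π system at the CH2 position, the π system cannot extend all the way around the ring.
Without a continuous loop of overlapping p orbitals the Hückel electron count never comes into play.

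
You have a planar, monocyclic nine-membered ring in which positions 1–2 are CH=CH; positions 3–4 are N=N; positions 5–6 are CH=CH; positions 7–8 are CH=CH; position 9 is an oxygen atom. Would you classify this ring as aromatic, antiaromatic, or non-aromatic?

Aromatic

The p orbitals form a continuous loop: each doubly-bonded ring atom is sp² with one p-orbital electron; each =N– nitrogen is pyridine-type (lone pair in the sp² plane, one electron in the p orbital); the oxygen donates one lone pair from its p orbital. The ring is fully conjugated.
Counting π electrons: 4 × 2 = 8 from the double-bond units + 2 from the O atom = 10.
Since 10 = 4·2 + 2, the ring meets the 4n+2 criterion.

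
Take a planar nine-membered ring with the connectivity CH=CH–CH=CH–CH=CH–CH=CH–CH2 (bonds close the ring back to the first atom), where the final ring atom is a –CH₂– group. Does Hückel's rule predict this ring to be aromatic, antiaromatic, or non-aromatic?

Non-aromatic

The CH2 carbon is saturated: the tetrahedral CH₂ carbon is sp³ and has no p orbital in the ring π system. Conjugation is not continuous around the ring.
Without a continuous loop of overlapping p orbitals the Hückel electron count never comes into play.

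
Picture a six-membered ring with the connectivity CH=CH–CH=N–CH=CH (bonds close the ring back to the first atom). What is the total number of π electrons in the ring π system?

6

The p orbitals form a continuous loop: each doubly-bonded ring atom is sp² with one p-orbital electron; the doubly-bonded nitrogens are pyridine-type — their lone pairs lie in the ring plane, leaving one electron in the p orbital. The ring is fully conjugated.
Tallying contributions gives 3 × 2 = 6 from the 3 double-bond units.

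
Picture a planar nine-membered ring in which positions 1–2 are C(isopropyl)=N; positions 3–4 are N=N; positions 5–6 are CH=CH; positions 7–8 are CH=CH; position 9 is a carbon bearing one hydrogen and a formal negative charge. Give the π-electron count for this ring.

Every ring atom contributes a p orbital perpendicular to the ring (each doubly-bonded ring atom is sp² with one p-orbital electron; each sp² =N– keeps its lone pair in-plane and puts one electron into the π system; the carbanion's lone pair occupies the p orbital), so the π system is cyclic and fully conjugated.
π-electron count: 4 × 2 = 8 from the double-bond units + 2 from the CH(-) atom = 10.

10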